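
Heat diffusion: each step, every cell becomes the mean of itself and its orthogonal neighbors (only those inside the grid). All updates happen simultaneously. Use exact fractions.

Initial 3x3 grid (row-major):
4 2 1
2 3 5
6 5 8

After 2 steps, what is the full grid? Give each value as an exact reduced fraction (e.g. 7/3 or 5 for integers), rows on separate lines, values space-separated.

After step 1:
  8/3 5/2 8/3
  15/4 17/5 17/4
  13/3 11/2 6
After step 2:
  107/36 337/120 113/36
  283/80 97/25 979/240
  163/36 577/120 21/4

Answer: 107/36 337/120 113/36
283/80 97/25 979/240
163/36 577/120 21/4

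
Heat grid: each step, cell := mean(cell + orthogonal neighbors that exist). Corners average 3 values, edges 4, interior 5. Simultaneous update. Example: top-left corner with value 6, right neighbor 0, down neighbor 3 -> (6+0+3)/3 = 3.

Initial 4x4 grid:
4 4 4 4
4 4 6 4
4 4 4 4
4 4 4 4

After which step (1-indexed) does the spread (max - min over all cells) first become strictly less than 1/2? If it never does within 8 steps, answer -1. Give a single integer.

Answer: 2

Derivation:
Step 1: max=9/2, min=4, spread=1/2
Step 2: max=111/25, min=4, spread=11/25
  -> spread < 1/2 first at step 2
Step 3: max=5167/1200, min=4, spread=367/1200
Step 4: max=23171/5400, min=1213/300, spread=1337/5400
Step 5: max=689669/162000, min=36469/9000, spread=33227/162000
Step 6: max=20654327/4860000, min=220049/54000, spread=849917/4860000
Step 7: max=616914347/145800000, min=3308533/810000, spread=21378407/145800000
Step 8: max=18462462371/4374000000, min=995688343/243000000, spread=540072197/4374000000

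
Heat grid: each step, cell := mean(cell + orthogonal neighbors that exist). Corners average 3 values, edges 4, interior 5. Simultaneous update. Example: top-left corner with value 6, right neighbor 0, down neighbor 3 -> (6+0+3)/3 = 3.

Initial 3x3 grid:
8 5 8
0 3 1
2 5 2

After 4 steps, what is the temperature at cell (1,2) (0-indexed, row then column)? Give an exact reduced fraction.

Answer: 1561861/432000

Derivation:
Step 1: cell (1,2) = 7/2
Step 2: cell (1,2) = 409/120
Step 3: cell (1,2) = 26813/7200
Step 4: cell (1,2) = 1561861/432000
Full grid after step 4:
  517291/129600 96527/24000 265033/64800
  3029347/864000 437213/120000 1561861/432000
  413191/129600 112853/36000 212983/64800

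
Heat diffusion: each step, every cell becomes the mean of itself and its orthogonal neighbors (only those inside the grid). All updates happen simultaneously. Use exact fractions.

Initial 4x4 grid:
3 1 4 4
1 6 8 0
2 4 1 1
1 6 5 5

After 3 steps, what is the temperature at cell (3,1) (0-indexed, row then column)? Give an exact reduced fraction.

Answer: 8527/2400

Derivation:
Step 1: cell (3,1) = 4
Step 2: cell (3,1) = 301/80
Step 3: cell (3,1) = 8527/2400
Full grid after step 3:
  1259/432 23851/7200 25411/7200 7063/2160
  10763/3600 20377/6000 20809/6000 11873/3600
  3641/1200 6933/2000 21439/6000 11417/3600
  259/80 8527/2400 25909/7200 7393/2160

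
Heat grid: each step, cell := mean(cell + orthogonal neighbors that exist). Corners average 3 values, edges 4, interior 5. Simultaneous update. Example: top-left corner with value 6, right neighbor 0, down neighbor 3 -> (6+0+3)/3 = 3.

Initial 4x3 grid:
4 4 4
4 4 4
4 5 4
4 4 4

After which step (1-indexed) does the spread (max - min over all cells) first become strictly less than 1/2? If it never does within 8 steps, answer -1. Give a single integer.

Step 1: max=17/4, min=4, spread=1/4
  -> spread < 1/2 first at step 1
Step 2: max=423/100, min=4, spread=23/100
Step 3: max=20011/4800, min=1613/400, spread=131/960
Step 4: max=179351/43200, min=29191/7200, spread=841/8640
Step 5: max=71662051/17280000, min=5853373/1440000, spread=56863/691200
Step 6: max=643614341/155520000, min=52829543/12960000, spread=386393/6220800
Step 7: max=257225723131/62208000000, min=21156358813/5184000000, spread=26795339/497664000
Step 8: max=15413735714129/3732480000000, min=1271246149667/311040000000, spread=254051069/5971968000

Answer: 1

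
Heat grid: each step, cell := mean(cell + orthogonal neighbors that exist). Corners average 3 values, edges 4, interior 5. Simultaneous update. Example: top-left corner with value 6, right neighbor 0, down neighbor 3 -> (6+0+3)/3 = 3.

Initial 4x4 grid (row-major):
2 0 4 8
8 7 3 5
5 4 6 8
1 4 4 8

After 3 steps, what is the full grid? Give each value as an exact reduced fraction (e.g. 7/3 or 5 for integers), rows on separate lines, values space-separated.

After step 1:
  10/3 13/4 15/4 17/3
  11/2 22/5 5 6
  9/2 26/5 5 27/4
  10/3 13/4 11/2 20/3
After step 2:
  145/36 221/60 53/12 185/36
  133/30 467/100 483/100 281/48
  139/30 447/100 549/100 293/48
  133/36 1037/240 245/48 227/36
After step 3:
  1093/270 7559/1800 8131/1800 2219/432
  3997/900 3313/750 30313/6000 39469/7200
  3877/900 28301/6000 15599/3000 42757/7200
  9107/2160 31661/7200 38197/7200 1261/216

Answer: 1093/270 7559/1800 8131/1800 2219/432
3997/900 3313/750 30313/6000 39469/7200
3877/900 28301/6000 15599/3000 42757/7200
9107/2160 31661/7200 38197/7200 1261/216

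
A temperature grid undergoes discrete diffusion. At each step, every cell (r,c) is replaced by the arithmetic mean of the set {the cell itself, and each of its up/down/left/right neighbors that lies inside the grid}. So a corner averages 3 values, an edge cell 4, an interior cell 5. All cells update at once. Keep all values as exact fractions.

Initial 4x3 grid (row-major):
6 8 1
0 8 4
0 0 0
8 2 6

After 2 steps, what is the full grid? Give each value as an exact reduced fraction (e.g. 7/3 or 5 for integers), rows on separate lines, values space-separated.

After step 1:
  14/3 23/4 13/3
  7/2 4 13/4
  2 2 5/2
  10/3 4 8/3
After step 2:
  167/36 75/16 40/9
  85/24 37/10 169/48
  65/24 29/10 125/48
  28/9 3 55/18

Answer: 167/36 75/16 40/9
85/24 37/10 169/48
65/24 29/10 125/48
28/9 3 55/18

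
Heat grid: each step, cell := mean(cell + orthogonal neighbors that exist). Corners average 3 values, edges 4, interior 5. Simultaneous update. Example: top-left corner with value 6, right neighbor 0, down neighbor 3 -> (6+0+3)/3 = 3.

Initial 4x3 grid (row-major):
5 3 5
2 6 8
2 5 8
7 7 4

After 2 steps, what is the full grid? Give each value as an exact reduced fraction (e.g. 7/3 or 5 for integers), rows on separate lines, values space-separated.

After step 1:
  10/3 19/4 16/3
  15/4 24/5 27/4
  4 28/5 25/4
  16/3 23/4 19/3
After step 2:
  71/18 1093/240 101/18
  953/240 513/100 347/60
  1121/240 132/25 187/30
  181/36 1381/240 55/9

Answer: 71/18 1093/240 101/18
953/240 513/100 347/60
1121/240 132/25 187/30
181/36 1381/240 55/9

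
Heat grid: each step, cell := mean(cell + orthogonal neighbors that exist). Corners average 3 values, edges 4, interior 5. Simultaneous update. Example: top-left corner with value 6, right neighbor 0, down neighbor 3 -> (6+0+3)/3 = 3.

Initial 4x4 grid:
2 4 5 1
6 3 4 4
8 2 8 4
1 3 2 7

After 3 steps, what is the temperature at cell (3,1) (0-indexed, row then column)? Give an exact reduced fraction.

Answer: 1497/400

Derivation:
Step 1: cell (3,1) = 2
Step 2: cell (3,1) = 79/20
Step 3: cell (3,1) = 1497/400
Full grid after step 3:
  719/180 4769/1200 13243/3600 2057/540
  5119/1200 1987/500 6341/1500 14263/3600
  4751/1200 2137/500 6203/1500 16663/3600
  709/180 1497/400 15913/3600 475/108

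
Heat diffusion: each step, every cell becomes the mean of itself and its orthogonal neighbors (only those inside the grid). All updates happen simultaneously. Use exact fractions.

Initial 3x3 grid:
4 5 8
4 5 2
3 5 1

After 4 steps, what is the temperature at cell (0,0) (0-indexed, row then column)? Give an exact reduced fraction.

Answer: 287627/64800

Derivation:
Step 1: cell (0,0) = 13/3
Step 2: cell (0,0) = 83/18
Step 3: cell (0,0) = 4861/1080
Step 4: cell (0,0) = 287627/64800
Full grid after step 4:
  287627/64800 1919059/432000 95309/21600
  112699/27000 124943/30000 443171/108000
  85109/21600 1663559/432000 248827/64800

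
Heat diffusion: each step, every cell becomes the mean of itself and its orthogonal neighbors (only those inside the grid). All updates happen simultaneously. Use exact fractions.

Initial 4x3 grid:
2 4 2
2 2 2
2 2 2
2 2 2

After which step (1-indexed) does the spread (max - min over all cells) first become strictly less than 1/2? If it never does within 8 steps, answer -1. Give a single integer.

Step 1: max=8/3, min=2, spread=2/3
Step 2: max=307/120, min=2, spread=67/120
Step 3: max=2597/1080, min=2, spread=437/1080
  -> spread < 1/2 first at step 3
Step 4: max=1021531/432000, min=1009/500, spread=29951/86400
Step 5: max=8991821/3888000, min=6908/3375, spread=206761/777600
Step 6: max=3566595571/1555200000, min=5565671/2700000, spread=14430763/62208000
Step 7: max=211731741689/93312000000, min=449652727/216000000, spread=139854109/746496000
Step 8: max=12619911890251/5598720000000, min=40731228977/19440000000, spread=7114543559/44789760000

Answer: 3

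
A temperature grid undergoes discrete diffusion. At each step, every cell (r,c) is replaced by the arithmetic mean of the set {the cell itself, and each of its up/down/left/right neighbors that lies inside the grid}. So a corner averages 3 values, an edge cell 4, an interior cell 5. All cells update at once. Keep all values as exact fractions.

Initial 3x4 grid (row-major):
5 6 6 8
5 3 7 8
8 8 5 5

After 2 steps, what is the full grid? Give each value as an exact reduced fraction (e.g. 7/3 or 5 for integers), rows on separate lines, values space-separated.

Answer: 187/36 1373/240 1493/240 253/36
1403/240 557/100 158/25 98/15
73/12 501/80 481/80 77/12

Derivation:
After step 1:
  16/3 5 27/4 22/3
  21/4 29/5 29/5 7
  7 6 25/4 6
After step 2:
  187/36 1373/240 1493/240 253/36
  1403/240 557/100 158/25 98/15
  73/12 501/80 481/80 77/12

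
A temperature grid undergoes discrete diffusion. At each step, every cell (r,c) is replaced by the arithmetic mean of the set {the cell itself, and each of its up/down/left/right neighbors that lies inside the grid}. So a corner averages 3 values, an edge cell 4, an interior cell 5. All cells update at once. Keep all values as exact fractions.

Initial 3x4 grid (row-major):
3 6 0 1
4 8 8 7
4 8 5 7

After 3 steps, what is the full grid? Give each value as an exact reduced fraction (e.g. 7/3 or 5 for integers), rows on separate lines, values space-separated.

After step 1:
  13/3 17/4 15/4 8/3
  19/4 34/5 28/5 23/4
  16/3 25/4 7 19/3
After step 2:
  40/9 287/60 61/15 73/18
  1273/240 553/100 289/50 407/80
  49/9 1523/240 1511/240 229/36
After step 3:
  10463/2160 8471/1800 16817/3600 9511/2160
  74603/14400 8323/1500 669/125 25541/4800
  3077/540 42509/7200 44609/7200 1597/270

Answer: 10463/2160 8471/1800 16817/3600 9511/2160
74603/14400 8323/1500 669/125 25541/4800
3077/540 42509/7200 44609/7200 1597/270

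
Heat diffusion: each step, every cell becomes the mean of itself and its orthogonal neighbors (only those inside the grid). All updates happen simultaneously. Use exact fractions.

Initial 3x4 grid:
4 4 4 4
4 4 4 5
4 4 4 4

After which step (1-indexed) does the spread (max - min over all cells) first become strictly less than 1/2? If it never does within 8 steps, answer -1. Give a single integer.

Step 1: max=13/3, min=4, spread=1/3
  -> spread < 1/2 first at step 1
Step 2: max=1027/240, min=4, spread=67/240
Step 3: max=9077/2160, min=4, spread=437/2160
Step 4: max=3613531/864000, min=4009/1000, spread=29951/172800
Step 5: max=32319821/7776000, min=13579/3375, spread=206761/1555200
Step 6: max=12897795571/3110400000, min=21765671/5400000, spread=14430763/124416000
Step 7: max=771603741689/186624000000, min=1745652727/432000000, spread=139854109/1492992000
Step 8: max=46212231890251/11197440000000, min=157371228977/38880000000, spread=7114543559/89579520000

Answer: 1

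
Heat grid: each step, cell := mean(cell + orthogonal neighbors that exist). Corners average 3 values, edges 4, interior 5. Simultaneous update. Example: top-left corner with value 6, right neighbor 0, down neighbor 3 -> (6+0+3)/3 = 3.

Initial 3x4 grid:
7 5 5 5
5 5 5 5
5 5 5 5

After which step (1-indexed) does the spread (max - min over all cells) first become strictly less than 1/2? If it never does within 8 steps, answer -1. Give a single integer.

Answer: 3

Derivation:
Step 1: max=17/3, min=5, spread=2/3
Step 2: max=50/9, min=5, spread=5/9
Step 3: max=581/108, min=5, spread=41/108
  -> spread < 1/2 first at step 3
Step 4: max=69017/12960, min=5, spread=4217/12960
Step 5: max=4097149/777600, min=18079/3600, spread=38417/155520
Step 6: max=244480211/46656000, min=362597/72000, spread=1903471/9331200
Step 7: max=14597789089/2799360000, min=10915759/2160000, spread=18038617/111974400
Step 8: max=873076182851/167961600000, min=984926759/194400000, spread=883978523/6718464000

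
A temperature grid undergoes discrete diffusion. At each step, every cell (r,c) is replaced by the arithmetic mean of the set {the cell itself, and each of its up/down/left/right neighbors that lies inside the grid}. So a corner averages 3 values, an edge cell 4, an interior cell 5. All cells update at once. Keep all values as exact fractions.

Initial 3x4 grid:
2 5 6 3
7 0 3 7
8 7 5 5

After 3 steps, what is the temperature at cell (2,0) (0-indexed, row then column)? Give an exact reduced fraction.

Answer: 11609/2160

Derivation:
Step 1: cell (2,0) = 22/3
Step 2: cell (2,0) = 199/36
Step 3: cell (2,0) = 11609/2160
Full grid after step 3:
  9619/2160 938/225 988/225 1249/270
  22759/4800 9371/2000 571/125 3829/800
  11609/2160 18133/3600 17933/3600 5381/1080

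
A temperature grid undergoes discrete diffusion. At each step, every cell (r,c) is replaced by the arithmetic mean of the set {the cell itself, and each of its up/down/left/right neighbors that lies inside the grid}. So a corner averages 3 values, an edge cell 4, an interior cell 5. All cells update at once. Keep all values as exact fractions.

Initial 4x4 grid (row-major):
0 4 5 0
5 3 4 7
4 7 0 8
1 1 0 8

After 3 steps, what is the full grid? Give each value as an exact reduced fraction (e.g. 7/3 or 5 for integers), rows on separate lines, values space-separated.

Answer: 407/120 2691/800 3003/800 967/240
2651/800 731/200 7731/2000 5257/1200
7913/2400 6487/2000 5897/1500 15883/3600
397/144 3659/1200 12553/3600 2297/540

Derivation:
After step 1:
  3 3 13/4 4
  3 23/5 19/5 19/4
  17/4 3 19/5 23/4
  2 9/4 9/4 16/3
After step 2:
  3 277/80 281/80 4
  297/80 87/25 101/25 183/40
  49/16 179/50 93/25 589/120
  17/6 19/8 409/120 40/9
After step 3:
  407/120 2691/800 3003/800 967/240
  2651/800 731/200 7731/2000 5257/1200
  7913/2400 6487/2000 5897/1500 15883/3600
  397/144 3659/1200 12553/3600 2297/540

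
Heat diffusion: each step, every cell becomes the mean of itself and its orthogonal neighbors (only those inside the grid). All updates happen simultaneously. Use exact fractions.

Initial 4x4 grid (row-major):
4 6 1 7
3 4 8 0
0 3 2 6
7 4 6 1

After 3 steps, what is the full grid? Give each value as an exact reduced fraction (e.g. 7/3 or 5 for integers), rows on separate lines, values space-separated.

After step 1:
  13/3 15/4 11/2 8/3
  11/4 24/5 3 21/4
  13/4 13/5 5 9/4
  11/3 5 13/4 13/3
After step 2:
  65/18 1103/240 179/48 161/36
  227/60 169/50 471/100 79/24
  46/15 413/100 161/50 101/24
  143/36 871/240 211/48 59/18
After step 3:
  8633/2160 27569/7200 31513/7200 1655/432
  12457/3600 24719/6000 21997/6000 7507/1800
  13457/3600 20911/6000 24797/6000 6299/1800
  7681/2160 29029/7200 26141/7200 1711/432

Answer: 8633/2160 27569/7200 31513/7200 1655/432
12457/3600 24719/6000 21997/6000 7507/1800
13457/3600 20911/6000 24797/6000 6299/1800
7681/2160 29029/7200 26141/7200 1711/432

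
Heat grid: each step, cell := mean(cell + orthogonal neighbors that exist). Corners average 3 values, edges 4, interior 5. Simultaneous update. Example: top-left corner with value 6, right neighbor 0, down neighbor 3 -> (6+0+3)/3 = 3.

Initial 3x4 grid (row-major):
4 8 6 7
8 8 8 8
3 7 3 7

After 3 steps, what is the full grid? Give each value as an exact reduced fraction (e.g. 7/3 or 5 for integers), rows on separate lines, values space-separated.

After step 1:
  20/3 13/2 29/4 7
  23/4 39/5 33/5 15/2
  6 21/4 25/4 6
After step 2:
  227/36 1693/240 547/80 29/4
  1573/240 319/50 177/25 271/40
  17/3 253/40 241/40 79/12
After step 3:
  7169/1080 47839/7200 16933/2400 1669/240
  89663/14400 5009/750 13239/2000 16613/2400
  4451/720 7319/1200 1951/300 1163/180

Answer: 7169/1080 47839/7200 16933/2400 1669/240
89663/14400 5009/750 13239/2000 16613/2400
4451/720 7319/1200 1951/300 1163/180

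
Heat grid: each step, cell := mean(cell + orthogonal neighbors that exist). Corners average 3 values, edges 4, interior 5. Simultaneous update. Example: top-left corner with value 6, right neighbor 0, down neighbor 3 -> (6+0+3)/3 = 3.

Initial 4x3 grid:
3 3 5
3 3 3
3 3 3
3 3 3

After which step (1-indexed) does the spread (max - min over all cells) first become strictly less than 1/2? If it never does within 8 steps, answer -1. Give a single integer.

Answer: 3

Derivation:
Step 1: max=11/3, min=3, spread=2/3
Step 2: max=32/9, min=3, spread=5/9
Step 3: max=365/108, min=3, spread=41/108
  -> spread < 1/2 first at step 3
Step 4: max=43097/12960, min=3, spread=4217/12960
Step 5: max=2541949/777600, min=10879/3600, spread=38417/155520
Step 6: max=151168211/46656000, min=218597/72000, spread=1903471/9331200
Step 7: max=8999069089/2799360000, min=6595759/2160000, spread=18038617/111974400
Step 8: max=537152982851/167961600000, min=596126759/194400000, spread=883978523/6718464000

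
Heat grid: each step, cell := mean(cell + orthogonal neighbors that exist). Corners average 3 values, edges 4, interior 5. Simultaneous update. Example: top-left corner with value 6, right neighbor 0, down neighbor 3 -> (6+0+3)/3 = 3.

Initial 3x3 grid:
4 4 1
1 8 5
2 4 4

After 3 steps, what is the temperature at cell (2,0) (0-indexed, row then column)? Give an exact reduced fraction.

Step 1: cell (2,0) = 7/3
Step 2: cell (2,0) = 127/36
Step 3: cell (2,0) = 7769/2160
Full grid after step 3:
  647/180 56593/14400 8579/2160
  53443/14400 1943/500 30409/7200
  7769/2160 29059/7200 1123/270

Answer: 7769/2160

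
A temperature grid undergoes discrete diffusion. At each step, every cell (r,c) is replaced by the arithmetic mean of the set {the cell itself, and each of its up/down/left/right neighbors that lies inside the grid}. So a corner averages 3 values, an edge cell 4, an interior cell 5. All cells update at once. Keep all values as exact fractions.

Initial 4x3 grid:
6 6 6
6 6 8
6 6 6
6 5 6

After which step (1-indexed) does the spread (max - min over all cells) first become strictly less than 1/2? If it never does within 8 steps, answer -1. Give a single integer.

Answer: 4

Derivation:
Step 1: max=20/3, min=17/3, spread=1
Step 2: max=391/60, min=1373/240, spread=191/240
Step 3: max=3451/540, min=12523/2160, spread=427/720
Step 4: max=101953/16200, min=762929/129600, spread=1171/2880
  -> spread < 1/2 first at step 4
Step 5: max=3045031/486000, min=45970531/7776000, spread=183331/518400
Step 6: max=181411649/29160000, min=2778170009/466560000, spread=331777/1244160
Step 7: max=5422016783/874800000, min=167316996331/27993600000, spread=9166727/41472000
Step 8: max=648148800719/104976000000, min=10078123364129/1679616000000, spread=779353193/4478976000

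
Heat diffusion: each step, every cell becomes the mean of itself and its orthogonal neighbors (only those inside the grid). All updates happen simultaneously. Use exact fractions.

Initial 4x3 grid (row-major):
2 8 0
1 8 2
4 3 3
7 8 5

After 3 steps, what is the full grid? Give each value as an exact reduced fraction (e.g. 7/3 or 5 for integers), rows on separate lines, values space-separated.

After step 1:
  11/3 9/2 10/3
  15/4 22/5 13/4
  15/4 26/5 13/4
  19/3 23/4 16/3
After step 2:
  143/36 159/40 133/36
  467/120 211/50 427/120
  571/120 447/100 511/120
  95/18 1357/240 43/9
After step 3:
  2131/540 9517/2400 2021/540
  7579/1800 4023/1000 7079/1800
  8279/1800 28033/6000 7679/1800
  11297/2160 72647/14400 10577/2160

Answer: 2131/540 9517/2400 2021/540
7579/1800 4023/1000 7079/1800
8279/1800 28033/6000 7679/1800
11297/2160 72647/14400 10577/2160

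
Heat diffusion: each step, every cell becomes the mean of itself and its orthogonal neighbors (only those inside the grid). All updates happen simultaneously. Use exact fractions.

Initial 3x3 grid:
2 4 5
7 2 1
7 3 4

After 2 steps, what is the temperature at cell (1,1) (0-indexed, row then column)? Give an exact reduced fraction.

Answer: 363/100

Derivation:
Step 1: cell (1,1) = 17/5
Step 2: cell (1,1) = 363/100
Full grid after step 2:
  145/36 859/240 115/36
  179/40 363/100 31/10
  85/18 59/15 29/9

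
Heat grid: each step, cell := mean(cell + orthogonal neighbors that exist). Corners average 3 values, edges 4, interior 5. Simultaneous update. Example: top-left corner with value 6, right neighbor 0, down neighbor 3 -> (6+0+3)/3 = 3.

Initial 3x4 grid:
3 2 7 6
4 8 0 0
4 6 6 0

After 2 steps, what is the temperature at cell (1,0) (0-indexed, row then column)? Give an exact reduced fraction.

Answer: 197/48

Derivation:
Step 1: cell (1,0) = 19/4
Step 2: cell (1,0) = 197/48
Full grid after step 2:
  17/4 63/16 1037/240 115/36
  197/48 479/100 329/100 361/120
  185/36 53/12 19/5 13/6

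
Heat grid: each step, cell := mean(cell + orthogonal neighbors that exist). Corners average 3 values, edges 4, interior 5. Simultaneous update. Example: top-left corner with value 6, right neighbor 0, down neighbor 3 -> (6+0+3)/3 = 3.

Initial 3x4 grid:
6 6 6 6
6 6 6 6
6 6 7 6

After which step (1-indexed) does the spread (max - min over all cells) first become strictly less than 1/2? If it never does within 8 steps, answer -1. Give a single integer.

Step 1: max=19/3, min=6, spread=1/3
  -> spread < 1/2 first at step 1
Step 2: max=751/120, min=6, spread=31/120
Step 3: max=6691/1080, min=6, spread=211/1080
Step 4: max=664897/108000, min=10847/1800, spread=14077/108000
Step 5: max=5972407/972000, min=651683/108000, spread=5363/48600
Step 6: max=178700809/29160000, min=362869/60000, spread=93859/1166400
Step 7: max=10707874481/1749600000, min=588536467/97200000, spread=4568723/69984000
Step 8: max=641636435629/104976000000, min=17677618889/2916000000, spread=8387449/167961600

Answer: 1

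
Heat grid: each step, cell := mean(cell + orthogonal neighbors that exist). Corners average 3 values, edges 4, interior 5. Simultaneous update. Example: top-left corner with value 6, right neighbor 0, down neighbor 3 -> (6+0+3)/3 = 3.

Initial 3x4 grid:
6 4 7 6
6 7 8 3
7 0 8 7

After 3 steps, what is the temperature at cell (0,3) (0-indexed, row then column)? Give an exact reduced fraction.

Answer: 12881/2160

Derivation:
Step 1: cell (0,3) = 16/3
Step 2: cell (0,3) = 211/36
Step 3: cell (0,3) = 12881/2160
Full grid after step 3:
  2431/432 42401/7200 42251/7200 12881/2160
  40681/7200 8377/1500 17899/3000 21313/3600
  2287/432 40451/7200 4589/800 1429/240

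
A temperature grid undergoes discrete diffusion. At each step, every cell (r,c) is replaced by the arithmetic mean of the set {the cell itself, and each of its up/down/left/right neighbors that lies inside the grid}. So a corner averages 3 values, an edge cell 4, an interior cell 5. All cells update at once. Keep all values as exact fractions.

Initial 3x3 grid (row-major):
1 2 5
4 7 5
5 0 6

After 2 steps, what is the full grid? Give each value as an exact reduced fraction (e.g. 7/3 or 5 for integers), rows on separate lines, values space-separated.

After step 1:
  7/3 15/4 4
  17/4 18/5 23/4
  3 9/2 11/3
After step 2:
  31/9 821/240 9/2
  791/240 437/100 1021/240
  47/12 443/120 167/36

Answer: 31/9 821/240 9/2
791/240 437/100 1021/240
47/12 443/120 167/36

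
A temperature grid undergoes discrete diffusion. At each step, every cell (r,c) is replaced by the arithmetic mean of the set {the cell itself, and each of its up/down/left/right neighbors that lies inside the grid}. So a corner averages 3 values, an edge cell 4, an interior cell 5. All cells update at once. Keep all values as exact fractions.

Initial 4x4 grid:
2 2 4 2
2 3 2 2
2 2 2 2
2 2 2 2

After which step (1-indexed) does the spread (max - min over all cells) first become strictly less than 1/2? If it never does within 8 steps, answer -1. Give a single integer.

Answer: 3

Derivation:
Step 1: max=11/4, min=2, spread=3/4
Step 2: max=631/240, min=2, spread=151/240
Step 3: max=5281/2160, min=2, spread=961/2160
  -> spread < 1/2 first at step 3
Step 4: max=520531/216000, min=1637/800, spread=78541/216000
Step 5: max=4578121/1944000, min=22387/10800, spread=548461/1944000
Step 6: max=452950741/194400000, min=282599/135000, spread=46008181/194400000
Step 7: max=4031818681/1749600000, min=683581553/324000000, spread=851195737/4374000000
Step 8: max=400284946561/174960000000, min=1291548059/607500000, spread=28319105569/174960000000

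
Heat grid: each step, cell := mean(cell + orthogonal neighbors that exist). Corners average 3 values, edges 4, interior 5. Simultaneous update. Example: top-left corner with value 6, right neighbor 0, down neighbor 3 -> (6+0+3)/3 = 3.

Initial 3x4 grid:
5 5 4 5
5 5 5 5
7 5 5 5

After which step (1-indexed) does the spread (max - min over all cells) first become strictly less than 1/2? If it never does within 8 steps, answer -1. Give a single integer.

Answer: 4

Derivation:
Step 1: max=17/3, min=14/3, spread=1
Step 2: max=50/9, min=569/120, spread=293/360
Step 3: max=581/108, min=5189/1080, spread=23/40
Step 4: max=343393/64800, min=156959/32400, spread=131/288
  -> spread < 1/2 first at step 4
Step 5: max=20353157/3888000, min=4740923/972000, spread=30877/86400
Step 6: max=1211246383/233280000, min=2236109/455625, spread=98309/345600
Step 7: max=72220494197/13996800000, min=8631490309/1749600000, spread=14082541/62208000
Step 8: max=4313074674223/839808000000, min=520080014231/104976000000, spread=135497387/746496000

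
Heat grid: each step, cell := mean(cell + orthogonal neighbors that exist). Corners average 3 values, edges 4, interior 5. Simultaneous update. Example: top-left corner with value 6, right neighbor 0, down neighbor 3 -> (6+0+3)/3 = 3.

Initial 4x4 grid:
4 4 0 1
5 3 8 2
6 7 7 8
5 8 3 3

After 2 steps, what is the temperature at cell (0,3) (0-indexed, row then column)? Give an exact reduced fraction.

Answer: 3

Derivation:
Step 1: cell (0,3) = 1
Step 2: cell (0,3) = 3
Full grid after step 2:
  139/36 59/15 11/4 3
  1199/240 457/100 24/5 59/16
  1367/240 297/50 541/100 1261/240
  107/18 353/60 167/30 179/36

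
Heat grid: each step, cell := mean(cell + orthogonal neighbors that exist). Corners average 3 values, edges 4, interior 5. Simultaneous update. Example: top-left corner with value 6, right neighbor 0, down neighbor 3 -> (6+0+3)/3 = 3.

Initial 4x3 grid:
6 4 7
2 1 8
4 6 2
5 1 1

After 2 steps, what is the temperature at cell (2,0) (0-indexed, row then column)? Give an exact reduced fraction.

Answer: 409/120

Derivation:
Step 1: cell (2,0) = 17/4
Step 2: cell (2,0) = 409/120
Full grid after step 2:
  47/12 571/120 46/9
  157/40 77/20 1157/240
  409/120 15/4 773/240
  65/18 643/240 53/18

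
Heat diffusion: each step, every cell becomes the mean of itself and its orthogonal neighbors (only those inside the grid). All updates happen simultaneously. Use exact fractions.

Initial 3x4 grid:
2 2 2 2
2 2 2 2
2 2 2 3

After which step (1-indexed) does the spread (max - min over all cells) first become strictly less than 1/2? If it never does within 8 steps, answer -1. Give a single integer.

Step 1: max=7/3, min=2, spread=1/3
  -> spread < 1/2 first at step 1
Step 2: max=41/18, min=2, spread=5/18
Step 3: max=473/216, min=2, spread=41/216
Step 4: max=56057/25920, min=2, spread=4217/25920
Step 5: max=3319549/1555200, min=14479/7200, spread=38417/311040
Step 6: max=197824211/93312000, min=290597/144000, spread=1903471/18662400
Step 7: max=11798429089/5598720000, min=8755759/4320000, spread=18038617/223948800
Step 8: max=705114582851/335923200000, min=790526759/388800000, spread=883978523/13436928000

Answer: 1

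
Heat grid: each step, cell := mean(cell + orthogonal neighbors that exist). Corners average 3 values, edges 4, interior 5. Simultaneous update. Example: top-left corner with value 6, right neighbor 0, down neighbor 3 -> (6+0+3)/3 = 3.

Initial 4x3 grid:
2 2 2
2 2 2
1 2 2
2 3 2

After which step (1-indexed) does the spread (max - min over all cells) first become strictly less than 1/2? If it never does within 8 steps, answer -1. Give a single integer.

Answer: 2

Derivation:
Step 1: max=7/3, min=7/4, spread=7/12
Step 2: max=79/36, min=15/8, spread=23/72
  -> spread < 1/2 first at step 2
Step 3: max=925/432, min=457/240, spread=32/135
Step 4: max=10879/5184, min=4177/2160, spread=4271/25920
Step 5: max=3222913/1555200, min=126007/64800, spread=39749/311040
Step 6: max=191699147/93312000, min=3797959/1944000, spread=1879423/18662400
Step 7: max=11430643393/5598720000, min=114444883/58320000, spread=3551477/44789760
Step 8: max=682753525187/335923200000, min=13783181869/6998400000, spread=846431819/13436928000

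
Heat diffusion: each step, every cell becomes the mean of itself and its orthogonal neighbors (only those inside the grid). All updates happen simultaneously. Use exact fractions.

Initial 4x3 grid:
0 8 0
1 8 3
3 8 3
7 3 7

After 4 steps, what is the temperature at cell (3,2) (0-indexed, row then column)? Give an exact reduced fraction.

Step 1: cell (3,2) = 13/3
Step 2: cell (3,2) = 95/18
Step 3: cell (3,2) = 133/27
Step 4: cell (3,2) = 649237/129600
Full grid after step 4:
  83827/21600 218863/54000 262981/64800
  305399/72000 95297/22500 956197/216000
  979937/216000 1723277/360000 1012937/216000
  634237/129600 4227043/864000 649237/129600

Answer: 649237/129600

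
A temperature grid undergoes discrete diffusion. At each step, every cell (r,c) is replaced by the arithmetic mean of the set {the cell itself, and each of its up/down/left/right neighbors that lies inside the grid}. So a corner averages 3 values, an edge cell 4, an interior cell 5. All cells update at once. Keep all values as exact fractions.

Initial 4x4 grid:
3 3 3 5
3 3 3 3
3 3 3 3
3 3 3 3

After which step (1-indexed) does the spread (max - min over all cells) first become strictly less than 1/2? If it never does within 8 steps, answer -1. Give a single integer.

Step 1: max=11/3, min=3, spread=2/3
Step 2: max=32/9, min=3, spread=5/9
Step 3: max=365/108, min=3, spread=41/108
  -> spread < 1/2 first at step 3
Step 4: max=10763/3240, min=3, spread=1043/3240
Step 5: max=317153/97200, min=3, spread=25553/97200
Step 6: max=9419459/2916000, min=27079/9000, spread=645863/2916000
Step 7: max=280081691/87480000, min=180971/60000, spread=16225973/87480000
Step 8: max=8350677983/2624400000, min=81701/27000, spread=409340783/2624400000

Answer: 3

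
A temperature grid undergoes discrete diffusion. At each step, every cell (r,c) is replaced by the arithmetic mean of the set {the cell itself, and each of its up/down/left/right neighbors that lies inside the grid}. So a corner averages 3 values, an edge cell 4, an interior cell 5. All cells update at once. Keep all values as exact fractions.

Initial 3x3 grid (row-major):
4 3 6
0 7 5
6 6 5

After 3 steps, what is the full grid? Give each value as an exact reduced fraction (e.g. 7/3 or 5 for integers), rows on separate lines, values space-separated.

After step 1:
  7/3 5 14/3
  17/4 21/5 23/4
  4 6 16/3
After step 2:
  139/36 81/20 185/36
  887/240 126/25 399/80
  19/4 293/60 205/36
After step 3:
  8357/2160 1809/400 10207/2160
  62449/14400 6797/1500 25033/4800
  3199/720 18331/3600 11207/2160

Answer: 8357/2160 1809/400 10207/2160
62449/14400 6797/1500 25033/4800
3199/720 18331/3600 11207/2160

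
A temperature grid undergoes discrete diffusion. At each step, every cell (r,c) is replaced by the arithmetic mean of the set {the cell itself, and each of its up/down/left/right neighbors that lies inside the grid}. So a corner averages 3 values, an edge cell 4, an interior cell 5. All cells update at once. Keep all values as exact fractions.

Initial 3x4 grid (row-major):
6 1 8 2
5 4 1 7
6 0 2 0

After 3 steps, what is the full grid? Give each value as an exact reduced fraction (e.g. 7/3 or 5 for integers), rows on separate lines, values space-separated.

After step 1:
  4 19/4 3 17/3
  21/4 11/5 22/5 5/2
  11/3 3 3/4 3
After step 2:
  14/3 279/80 1069/240 67/18
  907/240 98/25 257/100 467/120
  143/36 577/240 223/80 25/12
After step 3:
  179/45 9917/2400 25621/7200 8689/2160
  58817/14400 19393/6000 5287/1500 22081/7200
  457/135 23551/7200 1969/800 701/240

Answer: 179/45 9917/2400 25621/7200 8689/2160
58817/14400 19393/6000 5287/1500 22081/7200
457/135 23551/7200 1969/800 701/240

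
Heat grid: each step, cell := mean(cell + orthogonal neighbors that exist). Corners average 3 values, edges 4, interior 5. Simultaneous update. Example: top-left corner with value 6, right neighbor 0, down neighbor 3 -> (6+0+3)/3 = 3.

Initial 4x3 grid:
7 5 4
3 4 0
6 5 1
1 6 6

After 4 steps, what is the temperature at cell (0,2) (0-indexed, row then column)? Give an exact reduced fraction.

Answer: 79681/21600

Derivation:
Step 1: cell (0,2) = 3
Step 2: cell (0,2) = 41/12
Step 3: cell (0,2) = 2503/720
Step 4: cell (0,2) = 79681/21600
Full grid after step 4:
  10409/2400 143051/36000 79681/21600
  303647/72000 119083/30000 85799/24000
  913541/216000 706723/180000 807791/216000
  67877/16200 1767287/432000 62477/16200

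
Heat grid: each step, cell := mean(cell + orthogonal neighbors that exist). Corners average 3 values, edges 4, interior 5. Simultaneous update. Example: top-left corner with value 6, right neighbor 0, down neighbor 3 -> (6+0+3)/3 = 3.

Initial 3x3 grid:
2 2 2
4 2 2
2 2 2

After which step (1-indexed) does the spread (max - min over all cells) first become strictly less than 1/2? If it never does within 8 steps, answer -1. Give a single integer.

Step 1: max=8/3, min=2, spread=2/3
Step 2: max=307/120, min=2, spread=67/120
Step 3: max=2597/1080, min=207/100, spread=1807/5400
  -> spread < 1/2 first at step 3
Step 4: max=1021963/432000, min=5761/2700, spread=33401/144000
Step 5: max=9005933/3888000, min=583391/270000, spread=3025513/19440000
Step 6: max=3575326867/1555200000, min=31555949/14400000, spread=53531/497664
Step 7: max=212656925849/93312000000, min=8567116051/3888000000, spread=450953/5971968
Step 8: max=12706343560603/5598720000000, min=1034128610519/466560000000, spread=3799043/71663616

Answer: 3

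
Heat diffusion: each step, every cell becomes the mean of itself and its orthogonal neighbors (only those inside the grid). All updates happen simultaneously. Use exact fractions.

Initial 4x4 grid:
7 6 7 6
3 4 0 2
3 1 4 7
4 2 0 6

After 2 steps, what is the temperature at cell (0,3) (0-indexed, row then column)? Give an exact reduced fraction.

Answer: 9/2

Derivation:
Step 1: cell (0,3) = 5
Step 2: cell (0,3) = 9/2
Full grid after step 2:
  187/36 1133/240 383/80 9/2
  227/60 77/20 171/50 169/40
  16/5 5/2 327/100 457/120
  5/2 211/80 689/240 145/36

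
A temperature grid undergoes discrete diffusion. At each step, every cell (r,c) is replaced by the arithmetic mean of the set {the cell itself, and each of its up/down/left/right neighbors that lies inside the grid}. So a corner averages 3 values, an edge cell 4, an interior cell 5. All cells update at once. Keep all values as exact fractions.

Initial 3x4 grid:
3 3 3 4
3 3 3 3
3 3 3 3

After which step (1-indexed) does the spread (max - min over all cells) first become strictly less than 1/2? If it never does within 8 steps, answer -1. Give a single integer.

Step 1: max=10/3, min=3, spread=1/3
  -> spread < 1/2 first at step 1
Step 2: max=59/18, min=3, spread=5/18
Step 3: max=689/216, min=3, spread=41/216
Step 4: max=81977/25920, min=3, spread=4217/25920
Step 5: max=4874749/1555200, min=21679/7200, spread=38417/311040
Step 6: max=291136211/93312000, min=434597/144000, spread=1903471/18662400
Step 7: max=17397149089/5598720000, min=13075759/4320000, spread=18038617/223948800
Step 8: max=1041037782851/335923200000, min=1179326759/388800000, spread=883978523/13436928000

Answer: 1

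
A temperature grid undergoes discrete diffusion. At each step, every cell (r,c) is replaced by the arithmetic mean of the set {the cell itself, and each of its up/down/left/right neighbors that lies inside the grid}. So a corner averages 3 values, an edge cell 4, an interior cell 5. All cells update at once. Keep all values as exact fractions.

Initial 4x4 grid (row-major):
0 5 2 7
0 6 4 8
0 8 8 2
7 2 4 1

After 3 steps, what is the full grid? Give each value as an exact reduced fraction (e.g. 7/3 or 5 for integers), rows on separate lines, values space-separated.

Answer: 767/270 1033/288 33169/7200 10951/2160
4403/1440 241/60 5729/1200 8941/1800
8917/2400 8381/2000 3463/750 8159/1800
917/240 1279/300 943/225 2183/540

Derivation:
After step 1:
  5/3 13/4 9/2 17/3
  3/2 23/5 28/5 21/4
  15/4 24/5 26/5 19/4
  3 21/4 15/4 7/3
After step 2:
  77/36 841/240 1141/240 185/36
  691/240 79/20 503/100 319/60
  261/80 118/25 241/50 263/60
  4 21/5 62/15 65/18
After step 3:
  767/270 1033/288 33169/7200 10951/2160
  4403/1440 241/60 5729/1200 8941/1800
  8917/2400 8381/2000 3463/750 8159/1800
  917/240 1279/300 943/225 2183/540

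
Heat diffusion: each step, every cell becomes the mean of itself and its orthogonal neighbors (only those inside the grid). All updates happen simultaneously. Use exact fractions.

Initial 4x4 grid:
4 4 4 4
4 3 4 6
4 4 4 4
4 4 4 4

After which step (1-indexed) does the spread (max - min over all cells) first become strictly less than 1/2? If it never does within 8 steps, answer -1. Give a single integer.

Step 1: max=14/3, min=15/4, spread=11/12
Step 2: max=67/15, min=23/6, spread=19/30
Step 3: max=9367/2160, min=9281/2400, spread=10141/21600
  -> spread < 1/2 first at step 3
Step 4: max=55169/12960, min=42013/10800, spread=23767/64800
Step 5: max=8195023/1944000, min=8461937/2160000, spread=5792797/19440000
Step 6: max=243741193/58320000, min=255159881/64800000, spread=140973001/583200000
Step 7: max=7268610847/1749600000, min=7689120881/1944000000, spread=3484020541/17496000000
Step 8: max=43398975701/10497600000, min=231530057093/58320000000, spread=86178271213/524880000000

Answer: 3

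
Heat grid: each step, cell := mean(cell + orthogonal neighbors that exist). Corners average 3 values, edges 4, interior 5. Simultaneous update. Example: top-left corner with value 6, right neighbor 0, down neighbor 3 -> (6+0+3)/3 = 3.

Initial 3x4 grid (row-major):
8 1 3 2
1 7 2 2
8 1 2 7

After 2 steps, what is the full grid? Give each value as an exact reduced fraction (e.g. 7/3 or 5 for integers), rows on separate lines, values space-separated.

Answer: 169/36 749/240 737/240 91/36
113/30 417/100 277/100 249/80
83/18 397/120 431/120 119/36

Derivation:
After step 1:
  10/3 19/4 2 7/3
  6 12/5 16/5 13/4
  10/3 9/2 3 11/3
After step 2:
  169/36 749/240 737/240 91/36
  113/30 417/100 277/100 249/80
  83/18 397/120 431/120 119/36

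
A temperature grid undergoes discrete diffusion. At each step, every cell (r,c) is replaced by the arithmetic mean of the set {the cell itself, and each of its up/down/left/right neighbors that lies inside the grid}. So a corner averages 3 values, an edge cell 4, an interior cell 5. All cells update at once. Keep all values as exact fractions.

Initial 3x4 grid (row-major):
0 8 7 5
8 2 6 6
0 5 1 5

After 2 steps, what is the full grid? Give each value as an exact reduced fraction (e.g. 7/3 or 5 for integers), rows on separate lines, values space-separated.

Answer: 145/36 1313/240 423/80 6
539/120 379/100 529/100 199/40
53/18 983/240 293/80 55/12

Derivation:
After step 1:
  16/3 17/4 13/2 6
  5/2 29/5 22/5 11/2
  13/3 2 17/4 4
After step 2:
  145/36 1313/240 423/80 6
  539/120 379/100 529/100 199/40
  53/18 983/240 293/80 55/12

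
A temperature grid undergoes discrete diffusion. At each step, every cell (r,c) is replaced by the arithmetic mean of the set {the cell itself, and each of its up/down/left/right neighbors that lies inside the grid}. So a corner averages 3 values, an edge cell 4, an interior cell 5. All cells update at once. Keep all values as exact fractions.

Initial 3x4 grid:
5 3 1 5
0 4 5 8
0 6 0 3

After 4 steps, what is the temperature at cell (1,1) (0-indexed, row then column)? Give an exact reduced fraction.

Answer: 1118279/360000

Derivation:
Step 1: cell (1,1) = 18/5
Step 2: cell (1,1) = 76/25
Step 3: cell (1,1) = 2357/750
Step 4: cell (1,1) = 1118279/360000
Full grid after step 4:
  376769/129600 704509/216000 802909/216000 527729/129600
  2433151/864000 1118279/360000 1325179/360000 3445151/864000
  117073/43200 27391/9000 47299/13500 504479/129600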